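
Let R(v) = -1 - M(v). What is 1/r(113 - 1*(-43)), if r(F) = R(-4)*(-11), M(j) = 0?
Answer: 1/11 ≈ 0.090909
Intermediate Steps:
R(v) = -1 (R(v) = -1 - 1*0 = -1 + 0 = -1)
r(F) = 11 (r(F) = -1*(-11) = 11)
1/r(113 - 1*(-43)) = 1/11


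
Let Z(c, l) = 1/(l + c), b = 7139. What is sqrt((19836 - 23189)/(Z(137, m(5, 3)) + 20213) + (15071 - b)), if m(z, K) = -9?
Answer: 2*sqrt(13273805774200735)/2587265 ≈ 89.061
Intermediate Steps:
Z(c, l) = 1/(c + l)
sqrt((19836 - 23189)/(Z(137, m(5, 3)) + 20213) + (15071 - b)) = sqrt((19836 - 23189)/(1/(137 - 9) + 20213) + (15071 - 1*7139)) = sqrt(-3353/(1/128 + 20213) + (15071 - 7139)) = sqrt(-3353/(1/128 + 20213) + 7932) = sqrt(-3353/2587265/128 + 7932) = sqrt(-3353*128/2587265 + 7932) = sqrt(-429184/2587265 + 7932) = sqrt(20521756796/2587265) = 2*sqrt(13273805774200735)/2587265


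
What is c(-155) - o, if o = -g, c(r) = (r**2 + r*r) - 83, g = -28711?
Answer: 19256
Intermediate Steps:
c(r) = -83 + 2*r**2 (c(r) = (r**2 + r**2) - 83 = 2*r**2 - 83 = -83 + 2*r**2)
o = 28711 (o = -1*(-28711) = 28711)
c(-155) - o = (-83 + 2*(-155)**2) - 1*28711 = (-83 + 2*24025) - 28711 = (-83 + 48050) - 28711 = 47967 - 28711 = 19256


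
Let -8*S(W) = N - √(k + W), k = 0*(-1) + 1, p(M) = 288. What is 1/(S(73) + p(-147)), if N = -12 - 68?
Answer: 9536/2841691 - 4*√74/2841691 ≈ 0.0033436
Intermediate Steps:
k = 1 (k = 0 + 1 = 1)
N = -80
S(W) = 10 + √(1 + W)/8 (S(W) = -(-80 - √(1 + W))/8 = 10 + √(1 + W)/8)
1/(S(73) + p(-147)) = 1/((10 + √(1 + 73)/8) + 288) = 1/((10 + √74/8) + 288) = 1/(298 + √74/8)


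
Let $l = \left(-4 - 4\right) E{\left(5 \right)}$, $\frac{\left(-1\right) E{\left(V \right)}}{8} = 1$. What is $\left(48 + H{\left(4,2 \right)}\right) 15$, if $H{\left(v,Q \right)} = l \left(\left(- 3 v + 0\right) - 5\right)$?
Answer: $-15600$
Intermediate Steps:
$E{\left(V \right)} = -8$ ($E{\left(V \right)} = \left(-8\right) 1 = -8$)
$l = 64$ ($l = \left(-4 - 4\right) \left(-8\right) = \left(-8\right) \left(-8\right) = 64$)
$H{\left(v,Q \right)} = -320 - 192 v$ ($H{\left(v,Q \right)} = 64 \left(\left(- 3 v + 0\right) - 5\right) = 64 \left(- 3 v - 5\right) = 64 \left(-5 - 3 v\right) = -320 - 192 v$)
$\left(48 + H{\left(4,2 \right)}\right) 15 = \left(48 - 1088\right) 15 = \left(-1040\right) 15 = -15600$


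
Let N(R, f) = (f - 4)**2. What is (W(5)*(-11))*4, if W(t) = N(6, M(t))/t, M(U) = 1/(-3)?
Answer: -7436/45 ≈ -165.24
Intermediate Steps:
M(U) = -1/3
N(R, f) = (-4 + f)**2
W(t) = 169/(9*t) (W(t) = (-4 - 1/3)**2/t = (-13/3)**2/t = 169/(9*t))
(W(5)*(-11))*4 = (((169/9)/5)*(-11))*4 = (((169/9)*(1/5))*(-11))*4 = ((169/45)*(-11))*4 = -1859/45*4 = -7436/45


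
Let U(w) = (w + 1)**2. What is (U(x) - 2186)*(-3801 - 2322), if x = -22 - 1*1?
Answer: 10421346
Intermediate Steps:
x = -23 (x = -22 - 1 = -23)
U(w) = (1 + w)**2
(U(x) - 2186)*(-3801 - 2322) = ((1 - 23)**2 - 2186)*(-3801 - 2322) = ((-22)**2 - 2186)*(-6123) = (484 - 2186)*(-6123) = -1702*(-6123) = 10421346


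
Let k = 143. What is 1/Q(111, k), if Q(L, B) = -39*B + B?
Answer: -1/5434 ≈ -0.00018403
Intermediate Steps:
Q(L, B) = -38*B
1/Q(111, k) = 1/(-38*143) = 1/(-5434) = -1/5434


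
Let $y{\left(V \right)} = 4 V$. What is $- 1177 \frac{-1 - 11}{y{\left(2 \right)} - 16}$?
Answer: $- \frac{3531}{2} \approx -1765.5$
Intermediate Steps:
$- 1177 \frac{-1 - 11}{y{\left(2 \right)} - 16} = - 1177 \frac{-1 - 11}{4 \cdot 2 - 16} = - 1177 \left(- \frac{12}{8 - 16}\right) = - 1177 \left(- \frac{12}{-8}\right) = - 1177 \left(\left(-12\right) \left(- \frac{1}{8}\right)\right) = \left(-1177\right) \frac{3}{2} = - \frac{3531}{2}$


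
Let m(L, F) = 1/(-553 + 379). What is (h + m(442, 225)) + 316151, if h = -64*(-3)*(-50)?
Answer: 53339873/174 ≈ 3.0655e+5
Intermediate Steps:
h = -9600 (h = 192*(-50) = -9600)
m(L, F) = -1/174 (m(L, F) = 1/(-174) = -1/174)
(h + m(442, 225)) + 316151 = (-9600 - 1/174) + 316151 = -1670401/174 + 316151 = 53339873/174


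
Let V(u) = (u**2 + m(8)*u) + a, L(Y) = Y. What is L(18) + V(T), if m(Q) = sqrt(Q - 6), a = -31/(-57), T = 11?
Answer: 7954/57 + 11*sqrt(2) ≈ 155.10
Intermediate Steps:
a = 31/57 (a = -31*(-1/57) = 31/57 ≈ 0.54386)
m(Q) = sqrt(-6 + Q)
V(u) = 31/57 + u**2 + u*sqrt(2) (V(u) = (u**2 + sqrt(-6 + 8)*u) + 31/57 = (u**2 + sqrt(2)*u) + 31/57 = (u**2 + u*sqrt(2)) + 31/57 = 31/57 + u**2 + u*sqrt(2))
L(18) + V(T) = 18 + (31/57 + 11**2 + 11*sqrt(2)) = 18 + (31/57 + 121 + 11*sqrt(2)) = 18 + (6928/57 + 11*sqrt(2)) = 7954/57 + 11*sqrt(2)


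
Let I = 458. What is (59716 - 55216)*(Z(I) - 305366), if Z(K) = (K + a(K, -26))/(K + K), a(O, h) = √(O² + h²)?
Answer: -1374144750 + 2250*√52610/229 ≈ -1.3741e+9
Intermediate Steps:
Z(K) = (K + √(676 + K²))/(2*K) (Z(K) = (K + √(K² + (-26)²))/(K + K) = (K + √(K² + 676))/((2*K)) = (K + √(676 + K²))*(1/(2*K)) = (K + √(676 + K²))/(2*K))
(59716 - 55216)*(Z(I) - 305366) = (59716 - 55216)*((½)*(458 + √(676 + 458²))/458 - 305366) = 4500*((½)*(1/458)*(458 + √(676 + 209764)) - 305366) = 4500*((½)*(1/458)*(458 + √210440) - 305366) = 4500*((½)*(1/458)*(458 + 2*√52610) - 305366) = 4500*((½ + √52610/458) - 305366) = 4500*(-610731/2 + √52610/458) = -1374144750 + 2250*√52610/229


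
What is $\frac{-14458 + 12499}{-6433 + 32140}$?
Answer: $- \frac{653}{8569} \approx -0.076205$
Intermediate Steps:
$\frac{-14458 + 12499}{-6433 + 32140} = - \frac{1959}{25707} = \left(-1959\right) \frac{1}{25707} = - \frac{653}{8569}$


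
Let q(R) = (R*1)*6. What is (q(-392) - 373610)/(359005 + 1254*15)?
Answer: -375962/377815 ≈ -0.99510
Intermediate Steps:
q(R) = 6*R (q(R) = R*6 = 6*R)
(q(-392) - 373610)/(359005 + 1254*15) = (6*(-392) - 373610)/(359005 + 1254*15) = (-2352 - 373610)/(359005 + 18810) = -375962/377815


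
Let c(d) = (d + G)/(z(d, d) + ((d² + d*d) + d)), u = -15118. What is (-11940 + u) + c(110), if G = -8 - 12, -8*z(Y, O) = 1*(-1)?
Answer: -584696242/21609 ≈ -27058.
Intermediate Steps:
z(Y, O) = ⅛ (z(Y, O) = -(-1)/8 = -⅛*(-1) = ⅛)
G = -20
c(d) = (-20 + d)/(⅛ + d + 2*d²) (c(d) = (d - 20)/(⅛ + ((d² + d*d) + d)) = (-20 + d)/(⅛ + ((d² + d²) + d)) = (-20 + d)/(⅛ + (2*d² + d)) = (-20 + d)/(⅛ + (d + 2*d²)) = (-20 + d)/(⅛ + d + 2*d²))
(-11940 + u) + c(110) = (-11940 - 15118) + 8*(-20 + 110)/(1 + 8*110 + 16*110²) = -27058 + 8*90/(1 + 880 + 16*12100) = -27058 + 8*90/(1 + 880 + 193600) = -27058 + 8*90/194481 = -27058 + 8*(1/194481)*90 = -27058 + 80/21609 = -584696242/21609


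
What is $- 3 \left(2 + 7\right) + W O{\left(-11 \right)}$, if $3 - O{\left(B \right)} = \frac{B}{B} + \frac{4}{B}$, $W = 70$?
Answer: $\frac{1523}{11} \approx 138.45$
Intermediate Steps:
$O{\left(B \right)} = 2 - \frac{4}{B}$ ($O{\left(B \right)} = 3 - \left(\frac{B}{B} + \frac{4}{B}\right) = 3 - \left(1 + \frac{4}{B}\right) = 2 - \frac{4}{B}$)
$- 3 \left(2 + 7\right) + W O{\left(-11 \right)} = - 3 \left(2 + 7\right) + 70 \left(2 - \frac{4}{-11}\right) = \left(-3\right) 9 + 70 \left(2 - - \frac{4}{11}\right) = -27 + 70 \left(2 + \frac{4}{11}\right) = -27 + 70 \cdot \frac{26}{11} = -27 + \frac{1820}{11} = \frac{1523}{11}$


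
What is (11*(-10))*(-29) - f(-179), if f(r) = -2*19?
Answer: 3228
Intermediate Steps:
f(r) = -38
(11*(-10))*(-29) - f(-179) = (11*(-10))*(-29) - 1*(-38) = -110*(-29) + 38 = 3190 + 38 = 3228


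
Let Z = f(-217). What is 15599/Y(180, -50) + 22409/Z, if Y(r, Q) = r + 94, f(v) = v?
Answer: -2755083/59458 ≈ -46.337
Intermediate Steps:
Z = -217
Y(r, Q) = 94 + r
15599/Y(180, -50) + 22409/Z = 15599/(94 + 180) + 22409/(-217) = 15599/274 + 22409*(-1/217) = 15599*(1/274) - 22409/217 = 15599/274 - 22409/217 = -2755083/59458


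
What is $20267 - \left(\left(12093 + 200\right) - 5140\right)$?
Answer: $13114$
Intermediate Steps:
$20267 - \left(\left(12093 + 200\right) - 5140\right) = 20267 - \left(12293 - 5140\right) = 20267 - 7153 = 13114$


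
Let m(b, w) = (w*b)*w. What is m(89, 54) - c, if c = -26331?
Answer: 285855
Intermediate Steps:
m(b, w) = b*w² (m(b, w) = (b*w)*w = b*w²)
m(89, 54) - c = 89*54² - 1*(-26331) = 89*2916 + 26331 = 259524 + 26331 = 285855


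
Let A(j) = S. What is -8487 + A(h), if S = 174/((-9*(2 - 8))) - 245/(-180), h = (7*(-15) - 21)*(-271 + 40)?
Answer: -101789/12 ≈ -8482.4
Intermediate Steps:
h = 29106 (h = (-105 - 21)*(-231) = -126*(-231) = 29106)
S = 55/12 (S = 174/((-9*(-6))) - 245*(-1/180) = 174/54 + 49/36 = 174*(1/54) + 49/36 = 29/9 + 49/36 = 55/12 ≈ 4.5833)
A(j) = 55/12
-8487 + A(h) = -8487 + 55/12 = -101789/12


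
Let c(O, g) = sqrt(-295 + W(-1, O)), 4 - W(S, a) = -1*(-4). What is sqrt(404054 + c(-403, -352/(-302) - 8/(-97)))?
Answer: sqrt(404054 + I*sqrt(295)) ≈ 635.65 + 0.01*I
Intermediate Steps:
W(S, a) = 0 (W(S, a) = 4 - (-1)*(-4) = 4 - 1*4 = 4 - 4 = 0)
c(O, g) = I*sqrt(295) (c(O, g) = sqrt(-295 + 0) = sqrt(-295) = I*sqrt(295))
sqrt(404054 + c(-403, -352/(-302) - 8/(-97))) = sqrt(404054 + I*sqrt(295))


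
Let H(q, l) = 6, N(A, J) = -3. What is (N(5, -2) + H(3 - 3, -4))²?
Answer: 9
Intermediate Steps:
(N(5, -2) + H(3 - 3, -4))² = (-3 + 6)² = 3² = 9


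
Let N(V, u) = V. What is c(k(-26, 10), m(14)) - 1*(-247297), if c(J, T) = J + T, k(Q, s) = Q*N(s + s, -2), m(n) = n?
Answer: 246791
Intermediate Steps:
k(Q, s) = 2*Q*s (k(Q, s) = Q*(s + s) = Q*(2*s) = 2*Q*s)
c(k(-26, 10), m(14)) - 1*(-247297) = (2*(-26)*10 + 14) - 1*(-247297) = (-520 + 14) + 247297 = -506 + 247297 = 246791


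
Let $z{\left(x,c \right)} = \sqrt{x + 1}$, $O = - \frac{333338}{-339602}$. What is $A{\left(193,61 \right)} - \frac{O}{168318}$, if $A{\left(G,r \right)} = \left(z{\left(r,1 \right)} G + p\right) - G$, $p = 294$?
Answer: $\frac{2886636869849}{28580564718} + 193 \sqrt{62} \approx 1620.7$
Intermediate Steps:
$O = \frac{166669}{169801}$ ($O = \left(-333338\right) \left(- \frac{1}{339602}\right) = \frac{166669}{169801} \approx 0.98155$)
$z{\left(x,c \right)} = \sqrt{1 + x}$
$A{\left(G,r \right)} = 294 - G + G \sqrt{1 + r}$ ($A{\left(G,r \right)} = \left(\sqrt{1 + r} G + 294\right) - G = \left(G \sqrt{1 + r} + 294\right) - G = \left(294 + G \sqrt{1 + r}\right) - G = 294 - G + G \sqrt{1 + r}$)
$A{\left(193,61 \right)} - \frac{O}{168318} = \left(294 - 193 + 193 \sqrt{1 + 61}\right) - \frac{166669}{169801 \cdot 168318} = \left(294 - 193 + 193 \sqrt{62}\right) - \frac{166669}{169801} \cdot \frac{1}{168318} = \left(101 + 193 \sqrt{62}\right) - \frac{166669}{28580564718} = \frac{2886636869849}{28580564718} + 193 \sqrt{62}$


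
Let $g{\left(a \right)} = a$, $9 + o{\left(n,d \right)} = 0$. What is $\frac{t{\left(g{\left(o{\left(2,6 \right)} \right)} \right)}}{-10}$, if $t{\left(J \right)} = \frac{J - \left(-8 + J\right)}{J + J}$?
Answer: $\frac{2}{45} \approx 0.044444$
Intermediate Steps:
$o{\left(n,d \right)} = -9$ ($o{\left(n,d \right)} = -9 + 0 = -9$)
$t{\left(J \right)} = \frac{4}{J}$ ($t{\left(J \right)} = \frac{8}{2 J} = 8 \frac{1}{2 J} = \frac{4}{J}$)
$\frac{t{\left(g{\left(o{\left(2,6 \right)} \right)} \right)}}{-10} = \frac{4 \frac{1}{-9}}{-10} = - \frac{4 \left(- \frac{1}{9}\right)}{10} = \left(- \frac{1}{10}\right) \left(- \frac{4}{9}\right) = \frac{2}{45}$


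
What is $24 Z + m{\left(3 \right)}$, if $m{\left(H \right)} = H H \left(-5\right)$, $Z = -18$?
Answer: $-477$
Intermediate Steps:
$m{\left(H \right)} = - 5 H^{2}$ ($m{\left(H \right)} = H^{2} \left(-5\right) = - 5 H^{2}$)
$24 Z + m{\left(3 \right)} = 24 \left(-18\right) - 5 \cdot 3^{2} = -432 - 45 = -477$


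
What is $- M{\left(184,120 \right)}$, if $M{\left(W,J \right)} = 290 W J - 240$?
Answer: $-6402960$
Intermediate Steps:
$M{\left(W,J \right)} = -240 + 290 J W$ ($M{\left(W,J \right)} = 290 J W - 240 = -240 + 290 J W$)
$- M{\left(184,120 \right)} = - (-240 + 290 \cdot 120 \cdot 184) = - (-240 + 6403200) = \left(-1\right) 6402960 = -6402960$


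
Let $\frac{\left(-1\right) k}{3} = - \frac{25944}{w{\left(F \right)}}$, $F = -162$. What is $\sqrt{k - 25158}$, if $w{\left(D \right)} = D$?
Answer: $\frac{i \sqrt{230746}}{3} \approx 160.12 i$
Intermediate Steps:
$k = - \frac{4324}{9}$ ($k = - 3 \left(- \frac{25944}{-162}\right) = - 3 \left(\left(-25944\right) \left(- \frac{1}{162}\right)\right) = \left(-3\right) \frac{4324}{27} = - \frac{4324}{9} \approx -480.44$)
$\sqrt{k - 25158} = \sqrt{- \frac{4324}{9} - 25158} = \sqrt{- \frac{230746}{9}} = \frac{i \sqrt{230746}}{3}$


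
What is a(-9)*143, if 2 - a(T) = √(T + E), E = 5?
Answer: 286 - 286*I ≈ 286.0 - 286.0*I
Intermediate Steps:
a(T) = 2 - √(5 + T) (a(T) = 2 - √(T + 5) = 2 - √(5 + T))
a(-9)*143 = (2 - √(5 - 9))*143 = (2 - √(-4))*143 = (2 - 2*I)*143 = 286 - 286*I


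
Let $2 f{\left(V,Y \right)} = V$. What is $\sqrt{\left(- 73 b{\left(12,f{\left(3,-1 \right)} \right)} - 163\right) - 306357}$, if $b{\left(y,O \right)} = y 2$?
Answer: $4 i \sqrt{19267} \approx 555.22 i$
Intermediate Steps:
$f{\left(V,Y \right)} = \frac{V}{2}$
$b{\left(y,O \right)} = 2 y$
$\sqrt{\left(- 73 b{\left(12,f{\left(3,-1 \right)} \right)} - 163\right) - 306357} = \sqrt{\left(- 73 \cdot 2 \cdot 12 - 163\right) - 306357} = \sqrt{\left(\left(-73\right) 24 - 163\right) - 306357} = \sqrt{\left(-1752 - 163\right) - 306357} = \sqrt{-1915 - 306357} = \sqrt{-308272} = 4 i \sqrt{19267}$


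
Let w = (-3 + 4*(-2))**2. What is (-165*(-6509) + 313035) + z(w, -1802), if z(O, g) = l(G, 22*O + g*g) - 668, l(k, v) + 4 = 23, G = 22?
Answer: 1386371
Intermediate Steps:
w = 121 (w = (-3 - 8)**2 = (-11)**2 = 121)
l(k, v) = 19 (l(k, v) = -4 + 23 = 19)
z(O, g) = -649 (z(O, g) = 19 - 668 = -649)
(-165*(-6509) + 313035) + z(w, -1802) = (-165*(-6509) + 313035) - 649 = (1073985 + 313035) - 649 = 1387020 - 649 = 1386371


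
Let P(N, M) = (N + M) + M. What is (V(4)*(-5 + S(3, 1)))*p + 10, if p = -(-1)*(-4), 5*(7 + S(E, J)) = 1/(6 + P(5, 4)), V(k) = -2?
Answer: -8162/95 ≈ -85.916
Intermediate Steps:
P(N, M) = N + 2*M (P(N, M) = (M + N) + M = N + 2*M)
S(E, J) = -664/95 (S(E, J) = -7 + 1/(5*(6 + (5 + 2*4))) = -7 + 1/(5*(6 + (5 + 8))) = -7 + 1/(5*(6 + 13)) = -7 + (⅕)/19 = -7 + (⅕)*(1/19) = -7 + 1/95 = -664/95)
p = -4 (p = -1*4 = -4)
(V(4)*(-5 + S(3, 1)))*p + 10 = -2*(-5 - 664/95)*(-4) + 10 = -2*(-1139/95)*(-4) + 10 = (2278/95)*(-4) + 10 = -9112/95 + 10 = -8162/95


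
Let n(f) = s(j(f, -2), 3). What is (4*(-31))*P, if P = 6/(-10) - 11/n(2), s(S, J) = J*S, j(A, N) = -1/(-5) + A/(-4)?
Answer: -64852/45 ≈ -1441.2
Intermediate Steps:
j(A, N) = 1/5 - A/4 (j(A, N) = -1*(-1/5) + A*(-1/4) = 1/5 - A/4)
n(f) = 3/5 - 3*f/4 (n(f) = 3*(1/5 - f/4) = 3/5 - 3*f/4)
P = 523/45 (P = 6/(-10) - 11/(3/5 - 3/4*2) = 6*(-1/10) - 11/(3/5 - 3/2) = -3/5 - 11/(-9/10) = -3/5 - 11*(-10/9) = -3/5 + 110/9 = 523/45 ≈ 11.622)
(4*(-31))*P = (4*(-31))*(523/45) = -124*523/45 = -64852/45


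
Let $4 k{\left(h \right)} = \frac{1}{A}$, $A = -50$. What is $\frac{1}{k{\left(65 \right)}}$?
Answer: $-200$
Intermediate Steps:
$k{\left(h \right)} = - \frac{1}{200}$ ($k{\left(h \right)} = \frac{1}{4 \left(-50\right)} = \frac{1}{4} \left(- \frac{1}{50}\right) = - \frac{1}{200}$)
$\frac{1}{k{\left(65 \right)}} = \frac{1}{- \frac{1}{200}} = -200$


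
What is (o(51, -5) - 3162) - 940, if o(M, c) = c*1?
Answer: -4107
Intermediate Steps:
o(M, c) = c
(o(51, -5) - 3162) - 940 = (-5 - 3162) - 940 = -3167 - 940 = -4107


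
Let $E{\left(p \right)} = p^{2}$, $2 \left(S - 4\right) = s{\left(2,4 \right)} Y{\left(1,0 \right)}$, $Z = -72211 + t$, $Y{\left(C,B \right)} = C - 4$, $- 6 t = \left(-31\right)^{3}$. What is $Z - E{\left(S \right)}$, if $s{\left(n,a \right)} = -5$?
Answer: $- \frac{808537}{12} \approx -67378.0$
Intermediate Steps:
$t = \frac{29791}{6}$ ($t = - \frac{\left(-31\right)^{3}}{6} = \left(- \frac{1}{6}\right) \left(-29791\right) = \frac{29791}{6} \approx 4965.2$)
$Y{\left(C,B \right)} = -4 + C$ ($Y{\left(C,B \right)} = C - 4 = -4 + C$)
$Z = - \frac{403475}{6}$ ($Z = -72211 + \frac{29791}{6} = - \frac{403475}{6} \approx -67246.0$)
$S = \frac{23}{2}$ ($S = 4 + \frac{\left(-5\right) \left(-4 + 1\right)}{2} = 4 + \frac{\left(-5\right) \left(-3\right)}{2} = 4 + \frac{1}{2} \cdot 15 = 4 + \frac{15}{2} = \frac{23}{2} \approx 11.5$)
$Z - E{\left(S \right)} = - \frac{403475}{6} - \left(\frac{23}{2}\right)^{2} = - \frac{403475}{6} - \frac{529}{4} = - \frac{808537}{12}$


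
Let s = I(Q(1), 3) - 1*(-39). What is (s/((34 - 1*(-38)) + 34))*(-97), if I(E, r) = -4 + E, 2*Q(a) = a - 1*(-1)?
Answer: -1746/53 ≈ -32.943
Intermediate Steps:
Q(a) = ½ + a/2 (Q(a) = (a - 1*(-1))/2 = (a + 1)/2 = (1 + a)/2 = ½ + a/2)
s = 36 (s = (-4 + (½ + (½)*1)) - 1*(-39) = (-4 + (½ + ½)) + 39 = (-4 + 1) + 39 = -3 + 39 = 36)
(s/((34 - 1*(-38)) + 34))*(-97) = (36/((34 - 1*(-38)) + 34))*(-97) = (36/((34 + 38) + 34))*(-97) = (36/(72 + 34))*(-97) = (36/106)*(-97) = (36*(1/106))*(-97) = (18/53)*(-97) = -1746/53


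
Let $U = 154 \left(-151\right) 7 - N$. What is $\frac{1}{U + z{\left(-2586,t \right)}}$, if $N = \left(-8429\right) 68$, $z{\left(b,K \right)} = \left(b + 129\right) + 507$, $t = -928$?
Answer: $\frac{1}{408444} \approx 2.4483 \cdot 10^{-6}$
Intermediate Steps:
$z{\left(b,K \right)} = 636 + b$ ($z{\left(b,K \right)} = \left(129 + b\right) + 507 = 636 + b$)
$N = -573172$
$U = 410394$ ($U = 154 \left(-151\right) 7 - -573172 = \left(-23254\right) 7 + 573172 = -162778 + 573172 = 410394$)
$\frac{1}{U + z{\left(-2586,t \right)}} = \frac{1}{410394 + \left(636 - 2586\right)} = \frac{1}{410394 - 1950} = \frac{1}{408444}$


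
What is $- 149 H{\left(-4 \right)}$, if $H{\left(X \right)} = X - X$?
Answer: $0$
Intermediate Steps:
$H{\left(X \right)} = 0$
$- 149 H{\left(-4 \right)} = \left(-149\right) 0 = 0$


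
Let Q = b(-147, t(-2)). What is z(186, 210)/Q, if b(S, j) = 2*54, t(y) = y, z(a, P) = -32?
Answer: -8/27 ≈ -0.29630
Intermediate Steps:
b(S, j) = 108
Q = 108
z(186, 210)/Q = -32/108 = -32*1/108 = -8/27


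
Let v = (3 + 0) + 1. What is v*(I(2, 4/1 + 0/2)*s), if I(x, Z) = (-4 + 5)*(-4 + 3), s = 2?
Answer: -8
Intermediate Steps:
I(x, Z) = -1 (I(x, Z) = 1*(-1) = -1)
v = 4 (v = 3 + 1 = 4)
v*(I(2, 4/1 + 0/2)*s) = 4*(-1*2) = 4*(-2) = -8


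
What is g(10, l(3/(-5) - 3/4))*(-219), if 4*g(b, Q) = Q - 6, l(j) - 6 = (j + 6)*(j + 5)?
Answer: -1486791/1600 ≈ -929.24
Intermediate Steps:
l(j) = 6 + (5 + j)*(6 + j) (l(j) = 6 + (j + 6)*(j + 5) = 6 + (6 + j)*(5 + j) = 6 + (5 + j)*(6 + j))
g(b, Q) = -3/2 + Q/4 (g(b, Q) = (Q - 6)/4 = (-6 + Q)/4 = -3/2 + Q/4)
g(10, l(3/(-5) - 3/4))*(-219) = (-3/2 + (36 + (3/(-5) - 3/4)² + 11*(3/(-5) - 3/4))/4)*(-219) = (-3/2 + (36 + (3*(-⅕) - 3*¼)² + 11*(3*(-⅕) - 3*¼))/4)*(-219) = (-3/2 + (36 + (-⅗ - ¾)² + 11*(-⅗ - ¾))/4)*(-219) = (-3/2 + (36 + (-27/20)² + 11*(-27/20))/4)*(-219) = (-3/2 + (36 + 729/400 - 297/20)/4)*(-219) = (-3/2 + (¼)*(9189/400))*(-219) = (-3/2 + 9189/1600)*(-219) = (6789/1600)*(-219) = -1486791/1600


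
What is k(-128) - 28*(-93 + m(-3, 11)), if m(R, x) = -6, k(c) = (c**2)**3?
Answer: 4398046513876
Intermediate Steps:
k(c) = c**6
k(-128) - 28*(-93 + m(-3, 11)) = (-128)**6 - 28*(-93 - 6) = 4398046511104 - 28*(-99) = 4398046511104 + 2772 = 4398046513876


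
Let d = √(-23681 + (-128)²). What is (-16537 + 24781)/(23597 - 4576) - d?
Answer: 8244/19021 - I*√7297 ≈ 0.43342 - 85.422*I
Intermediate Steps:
d = I*√7297 (d = √(-23681 + 16384) = √(-7297) = I*√7297 ≈ 85.422*I)
(-16537 + 24781)/(23597 - 4576) - d = (-16537 + 24781)/(23597 - 4576) - I*√7297 = 8244/19021 - I*√7297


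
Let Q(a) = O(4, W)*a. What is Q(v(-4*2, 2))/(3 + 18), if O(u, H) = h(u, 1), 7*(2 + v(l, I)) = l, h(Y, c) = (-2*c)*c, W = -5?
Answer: 44/147 ≈ 0.29932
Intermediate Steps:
h(Y, c) = -2*c²
v(l, I) = -2 + l/7
O(u, H) = -2 (O(u, H) = -2*1² = -2*1 = -2)
Q(a) = -2*a
Q(v(-4*2, 2))/(3 + 18) = (-2*(-2 + (-4*2)/7))/(3 + 18) = -2*(-2 + (⅐)*(-8))/21 = -2*(-2 - 8/7)*(1/21) = -2*(-22/7)*(1/21) = (44/7)*(1/21) = 44/147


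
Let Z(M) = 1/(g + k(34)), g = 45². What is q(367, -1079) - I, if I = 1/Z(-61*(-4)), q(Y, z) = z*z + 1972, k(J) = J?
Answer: 1164154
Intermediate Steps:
q(Y, z) = 1972 + z² (q(Y, z) = z² + 1972 = 1972 + z²)
g = 2025
Z(M) = 1/2059 (Z(M) = 1/(2025 + 34) = 1/2059)
I = 2059 (I = 1/(1/2059) = 2059)
q(367, -1079) - I = (1972 + (-1079)²) - 1*2059 = (1972 + 1164241) - 2059 = 1166213 - 2059 = 1164154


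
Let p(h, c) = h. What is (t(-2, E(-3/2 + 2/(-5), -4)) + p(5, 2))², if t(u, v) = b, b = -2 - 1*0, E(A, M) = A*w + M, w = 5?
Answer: 9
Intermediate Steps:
E(A, M) = M + 5*A (E(A, M) = A*5 + M = 5*A + M = M + 5*A)
b = -2 (b = -2 + 0 = -2)
t(u, v) = -2
(t(-2, E(-3/2 + 2/(-5), -4)) + p(5, 2))² = (-2 + 5)² = 3² = 9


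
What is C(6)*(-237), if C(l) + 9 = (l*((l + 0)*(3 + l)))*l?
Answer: -458595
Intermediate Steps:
C(l) = -9 + l**3*(3 + l) (C(l) = -9 + (l*((l + 0)*(3 + l)))*l = -9 + (l*(l*(3 + l)))*l = -9 + (l**2*(3 + l))*l = -9 + l**3*(3 + l))
C(6)*(-237) = (-9 + 6**4 + 3*6**3)*(-237) = (-9 + 1296 + 3*216)*(-237) = (-9 + 1296 + 648)*(-237) = 1935*(-237) = -458595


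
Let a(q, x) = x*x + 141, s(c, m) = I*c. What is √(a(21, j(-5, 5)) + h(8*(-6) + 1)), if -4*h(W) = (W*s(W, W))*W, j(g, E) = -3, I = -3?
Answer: 3*I*√34541/2 ≈ 278.78*I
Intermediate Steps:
s(c, m) = -3*c
a(q, x) = 141 + x² (a(q, x) = x² + 141 = 141 + x²)
h(W) = 3*W³/4 (h(W) = -W*(-3*W)*W/4 = -(-3*W²)*W/4 = -(-3)*W³/4 = 3*W³/4)
√(a(21, j(-5, 5)) + h(8*(-6) + 1)) = √((141 + (-3)²) + 3*(8*(-6) + 1)³/4) = √((141 + 9) + 3*(-48 + 1)³/4) = √(150 + (¾)*(-47)³) = √(150 + (¾)*(-103823)) = √(150 - 311469/4) = √(-310869/4) = 3*I*√34541/2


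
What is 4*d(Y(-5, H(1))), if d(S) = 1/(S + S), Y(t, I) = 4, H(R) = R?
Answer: ½ ≈ 0.50000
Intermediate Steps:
d(S) = 1/(2*S)
4*d(Y(-5, H(1))) = 4*((½)/4) = 4*((½)*(¼)) = 4*(⅛) = ½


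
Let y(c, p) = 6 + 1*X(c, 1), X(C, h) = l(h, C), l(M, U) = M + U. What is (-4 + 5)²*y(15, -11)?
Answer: 22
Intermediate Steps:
X(C, h) = C + h (X(C, h) = h + C = C + h)
y(c, p) = 7 + c (y(c, p) = 6 + 1*(c + 1) = 6 + 1*(1 + c) = 6 + (1 + c) = 7 + c)
(-4 + 5)²*y(15, -11) = (-4 + 5)²*(7 + 15) = 1²*22 = 1*22 = 22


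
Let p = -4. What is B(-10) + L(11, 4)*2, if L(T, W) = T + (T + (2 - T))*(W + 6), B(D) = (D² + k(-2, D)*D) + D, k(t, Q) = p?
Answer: 192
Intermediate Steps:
k(t, Q) = -4
B(D) = D² - 3*D (B(D) = (D² - 4*D) + D = D² - 3*D)
L(T, W) = 12 + T + 2*W (L(T, W) = T + 2*(6 + W) = T + (12 + 2*W) = 12 + T + 2*W)
B(-10) + L(11, 4)*2 = -10*(-3 - 10) + (12 + 11 + 2*4)*2 = -10*(-13) + (12 + 11 + 8)*2 = 130 + 31*2 = 130 + 62 = 192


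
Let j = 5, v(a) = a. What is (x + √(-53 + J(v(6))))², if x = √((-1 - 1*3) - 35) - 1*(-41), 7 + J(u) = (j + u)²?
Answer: (41 + √61 + I*√39)² ≈ 2343.4 + 609.64*I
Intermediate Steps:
J(u) = -7 + (5 + u)²
x = 41 + I*√39 (x = √((-1 - 3) - 35) + 41 = √(-4 - 35) + 41 = √(-39) + 41 = I*√39 + 41 = 41 + I*√39 ≈ 41.0 + 6.245*I)
(x + √(-53 + J(v(6))))² = ((41 + I*√39) + √(-53 + (-7 + (5 + 6)²)))² = ((41 + I*√39) + √(-53 + (-7 + 11²)))² = ((41 + I*√39) + √(-53 + (-7 + 121)))² = ((41 + I*√39) + √(-53 + 114))² = ((41 + I*√39) + √61)² = (41 + √61 + I*√39)²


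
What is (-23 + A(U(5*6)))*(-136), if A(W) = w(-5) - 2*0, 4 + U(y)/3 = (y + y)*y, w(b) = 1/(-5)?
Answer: 15776/5 ≈ 3155.2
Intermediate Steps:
w(b) = -⅕
U(y) = -12 + 6*y² (U(y) = -12 + 3*((y + y)*y) = -12 + 3*((2*y)*y) = -12 + 3*(2*y²) = -12 + 6*y²)
A(W) = -⅕ (A(W) = -⅕ - 2*0 = -⅕ + 0 = -⅕)
(-23 + A(U(5*6)))*(-136) = (-23 - ⅕)*(-136) = -116/5*(-136) = 15776/5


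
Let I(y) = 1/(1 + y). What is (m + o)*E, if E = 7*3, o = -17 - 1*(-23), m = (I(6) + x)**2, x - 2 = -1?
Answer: 1074/7 ≈ 153.43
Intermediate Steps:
x = 1 (x = 2 - 1 = 1)
m = 64/49 (m = (1/(1 + 6) + 1)**2 = (1/7 + 1)**2 = (8/7)**2 = 64/49 ≈ 1.3061)
o = 6 (o = -17 + 23 = 6)
E = 21
(m + o)*E = (64/49 + 6)*21 = (358/49)*21 = 1074/7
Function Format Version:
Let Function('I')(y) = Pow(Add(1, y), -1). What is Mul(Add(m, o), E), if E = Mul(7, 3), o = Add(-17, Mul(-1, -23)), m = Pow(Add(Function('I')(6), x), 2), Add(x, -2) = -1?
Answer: Rational(1074, 7) ≈ 153.43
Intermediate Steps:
x = 1 (x = Add(2, -1) = 1)
m = Rational(64, 49) (m = Pow(Add(Pow(Add(1, 6), -1), 1), 2) = Pow(Add(Pow(7, -1), 1), 2) = Pow(Add(Rational(1, 7), 1), 2) = Pow(Rational(8, 7), 2) = Rational(64, 49) ≈ 1.3061)
o = 6 (o = Add(-17, 23) = 6)
E = 21
Mul(Add(m, o), E) = Mul(Add(Rational(64, 49), 6), 21) = Mul(Rational(358, 49), 21) = Rational(1074, 7)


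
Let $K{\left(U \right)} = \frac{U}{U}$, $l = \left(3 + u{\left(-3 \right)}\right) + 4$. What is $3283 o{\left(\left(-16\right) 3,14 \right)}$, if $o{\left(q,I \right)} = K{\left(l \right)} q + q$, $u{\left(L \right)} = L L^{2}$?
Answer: $-315168$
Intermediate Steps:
$u{\left(L \right)} = L^{3}$
$l = -20$ ($l = \left(3 + \left(-3\right)^{3}\right) + 4 = \left(3 - 27\right) + 4 = -24 + 4 = -20$)
$K{\left(U \right)} = 1$
$o{\left(q,I \right)} = 2 q$ ($o{\left(q,I \right)} = 1 q + q = q + q = 2 q$)
$3283 o{\left(\left(-16\right) 3,14 \right)} = 3283 \cdot 2 \left(\left(-16\right) 3\right) = 3283 \cdot 2 \left(-48\right) = 3283 \left(-96\right) = -315168$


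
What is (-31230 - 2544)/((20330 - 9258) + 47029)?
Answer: -11258/19367 ≈ -0.58130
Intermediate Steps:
(-31230 - 2544)/((20330 - 9258) + 47029) = -33774/(11072 + 47029) = -33774/58101 = -33774*1/58101 = -11258/19367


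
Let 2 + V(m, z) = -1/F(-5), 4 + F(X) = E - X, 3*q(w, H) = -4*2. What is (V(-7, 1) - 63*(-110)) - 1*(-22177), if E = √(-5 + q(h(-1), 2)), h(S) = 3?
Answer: 756727/26 + I*√69/26 ≈ 29105.0 + 0.31949*I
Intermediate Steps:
q(w, H) = -8/3 (q(w, H) = (-4*2)/3 = (⅓)*(-8) = -8/3)
E = I*√69/3 (E = √(-5 - 8/3) = √(-23/3) = I*√69/3 ≈ 2.7689*I)
F(X) = -4 - X + I*√69/3 (F(X) = -4 + (I*√69/3 - X) = -4 + (-X + I*√69/3) = -4 - X + I*√69/3)
V(m, z) = -2 - 1/(1 + I*√69/3) (V(m, z) = -2 - 1/(-4 - 1*(-5) + I*√69/3) = -2 - 1/(-4 + 5 + I*√69/3) = -2 - 1/(1 + I*√69/3))
(V(-7, 1) - 63*(-110)) - 1*(-22177) = ((-2*√69 + 9*I)/(√69 - 3*I) - 63*(-110)) - 1*(-22177) = ((-2*√69 + 9*I)/(√69 - 3*I) + 6930) + 22177 = (6930 + (-2*√69 + 9*I)/(√69 - 3*I)) + 22177 = 29107 + (-2*√69 + 9*I)/(√69 - 3*I)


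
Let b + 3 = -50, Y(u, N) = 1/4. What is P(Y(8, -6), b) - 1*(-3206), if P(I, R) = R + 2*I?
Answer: 6307/2 ≈ 3153.5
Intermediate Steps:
Y(u, N) = ¼
b = -53 (b = -3 - 50 = -53)
P(Y(8, -6), b) - 1*(-3206) = (-53 + 2*(¼)) - 1*(-3206) = (-53 + ½) + 3206 = -105/2 + 3206 = 6307/2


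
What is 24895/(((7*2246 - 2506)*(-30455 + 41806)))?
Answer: 24895/150014816 ≈ 0.00016595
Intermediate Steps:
24895/(((7*2246 - 2506)*(-30455 + 41806))) = 24895/(((15722 - 2506)*11351)) = 24895/((13216*11351)) = 24895/150014816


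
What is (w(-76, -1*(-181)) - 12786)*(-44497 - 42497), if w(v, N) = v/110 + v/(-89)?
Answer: 5444664943968/4895 ≈ 1.1123e+9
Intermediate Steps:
w(v, N) = -21*v/9790 (w(v, N) = v*(1/110) + v*(-1/89) = v/110 - v/89 = -21*v/9790)
(w(-76, -1*(-181)) - 12786)*(-44497 - 42497) = (-21/9790*(-76) - 12786)*(-44497 - 42497) = (798/4895 - 12786)*(-86994) = -62586672/4895*(-86994) = 5444664943968/4895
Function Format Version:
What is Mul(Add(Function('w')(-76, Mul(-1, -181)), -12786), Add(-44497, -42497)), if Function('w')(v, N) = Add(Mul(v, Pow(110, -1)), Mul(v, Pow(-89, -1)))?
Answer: Rational(5444664943968, 4895) ≈ 1.1123e+9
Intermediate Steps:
Function('w')(v, N) = Mul(Rational(-21, 9790), v) (Function('w')(v, N) = Add(Mul(v, Rational(1, 110)), Mul(v, Rational(-1, 89))) = Add(Mul(Rational(1, 110), v), Mul(Rational(-1, 89), v)) = Mul(Rational(-21, 9790), v))
Mul(Add(Function('w')(-76, Mul(-1, -181)), -12786), Add(-44497, -42497)) = Mul(Add(Mul(Rational(-21, 9790), -76), -12786), Add(-44497, -42497)) = Mul(Add(Rational(798, 4895), -12786), -86994) = Mul(Rational(-62586672, 4895), -86994) = Rational(5444664943968, 4895)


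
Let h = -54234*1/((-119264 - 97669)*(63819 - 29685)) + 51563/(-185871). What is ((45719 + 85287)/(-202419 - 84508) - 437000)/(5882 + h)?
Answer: -56395051275886815009/759038216803449928 ≈ -74.298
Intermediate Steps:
h = -127013692262/457862911527 (h = -54234/(34134*(-216933)) + 51563*(-1/185871) = -54234/(-7404791022) - 51563/185871 = -54234*(-1/7404791022) - 51563/185871 = 3013/411377279 - 51563/185871 = -127013692262/457862911527 ≈ -0.27741)
((45719 + 85287)/(-202419 - 84508) - 437000)/(5882 + h) = ((45719 + 85287)/(-202419 - 84508) - 437000)/(5882 - 127013692262/457862911527) = (131006/(-286927) - 437000)/(2693022631909552/457862911527) = (131006*(-1/286927) - 437000)*(457862911527/2693022631909552) = (-131006/286927 - 437000)*(457862911527/2693022631909552) = -125387230006/286927*457862911527/2693022631909552 = -56395051275886815009/759038216803449928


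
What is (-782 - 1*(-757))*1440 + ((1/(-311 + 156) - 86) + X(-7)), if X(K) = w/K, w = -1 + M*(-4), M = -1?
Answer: -39153782/1085 ≈ -36086.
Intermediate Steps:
w = 3 (w = -1 - 1*(-4) = -1 + 4 = 3)
X(K) = 3/K
(-782 - 1*(-757))*1440 + ((1/(-311 + 156) - 86) + X(-7)) = (-782 - 1*(-757))*1440 + ((1/(-311 + 156) - 86) + 3/(-7)) = (-782 + 757)*1440 + ((1/(-155) - 86) + 3*(-⅐)) = -25*1440 + ((-1/155 - 86) - 3/7) = -36000 + (-13331/155 - 3/7) = -36000 - 93782/1085 = -39153782/1085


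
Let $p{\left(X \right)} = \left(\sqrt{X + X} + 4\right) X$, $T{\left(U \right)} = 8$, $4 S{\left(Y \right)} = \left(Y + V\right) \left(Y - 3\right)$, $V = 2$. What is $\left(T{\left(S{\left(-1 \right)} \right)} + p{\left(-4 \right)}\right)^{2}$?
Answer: $-64 + 128 i \sqrt{2} \approx -64.0 + 181.02 i$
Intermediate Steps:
$S{\left(Y \right)} = \frac{\left(-3 + Y\right) \left(2 + Y\right)}{4}$ ($S{\left(Y \right)} = \frac{\left(Y + 2\right) \left(Y - 3\right)}{4} = \frac{\left(2 + Y\right) \left(-3 + Y\right)}{4} = \frac{\left(-3 + Y\right) \left(2 + Y\right)}{4}$)
$p{\left(X \right)} = X \left(4 + \sqrt{2} \sqrt{X}\right)$ ($p{\left(X \right)} = \left(\sqrt{2 X} + 4\right) X = \left(\sqrt{2} \sqrt{X} + 4\right) X = \left(4 + \sqrt{2} \sqrt{X}\right) X = X \left(4 + \sqrt{2} \sqrt{X}\right)$)
$\left(T{\left(S{\left(-1 \right)} \right)} + p{\left(-4 \right)}\right)^{2} = \left(8 + \left(4 \left(-4\right) + \sqrt{2} \left(-4\right)^{\frac{3}{2}}\right)\right)^{2} = \left(8 - \left(16 - \sqrt{2} \left(- 8 i\right)\right)\right)^{2} = \left(8 - \left(16 + 8 i \sqrt{2}\right)\right)^{2} = \left(-8 - 8 i \sqrt{2}\right)^{2}$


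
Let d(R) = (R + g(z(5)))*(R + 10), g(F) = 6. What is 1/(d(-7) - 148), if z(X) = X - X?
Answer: -1/151 ≈ -0.0066225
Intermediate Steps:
z(X) = 0
d(R) = (6 + R)*(10 + R) (d(R) = (R + 6)*(R + 10) = (6 + R)*(10 + R))
1/(d(-7) - 148) = 1/((60 + (-7)² + 16*(-7)) - 148) = 1/((60 + 49 - 112) - 148) = 1/(-3 - 148) = 1/(-151) = -1/151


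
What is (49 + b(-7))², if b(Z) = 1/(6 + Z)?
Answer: 2304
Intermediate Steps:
(49 + b(-7))² = (49 + 1/(6 - 7))² = (49 + 1/(-1))² = (49 - 1)² = 48² = 2304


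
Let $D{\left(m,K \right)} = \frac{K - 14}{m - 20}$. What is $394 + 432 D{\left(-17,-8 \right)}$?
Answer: $\frac{24082}{37} \approx 650.87$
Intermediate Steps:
$D{\left(m,K \right)} = \frac{-14 + K}{-20 + m}$
$394 + 432 D{\left(-17,-8 \right)} = 394 + 432 \frac{-14 - 8}{-20 - 17} = 394 + 432 \frac{1}{-37} \left(-22\right) = 394 + 432 \left(\left(- \frac{1}{37}\right) \left(-22\right)\right) = 394 + 432 \cdot \frac{22}{37} = 394 + \frac{9504}{37} = \frac{24082}{37}$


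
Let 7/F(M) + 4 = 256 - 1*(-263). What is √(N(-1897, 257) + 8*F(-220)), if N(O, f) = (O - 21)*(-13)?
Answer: √6613148990/515 ≈ 157.91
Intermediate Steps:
F(M) = 7/515 (F(M) = 7/(-4 + (256 - 1*(-263))) = 7/(-4 + (256 + 263)) = 7/(-4 + 519) = 7/515)
N(O, f) = 273 - 13*O (N(O, f) = (-21 + O)*(-13) = 273 - 13*O)
√(N(-1897, 257) + 8*F(-220)) = √((273 - 13*(-1897)) + 8*(7/515)) = √((273 + 24661) + 56/515) = √(24934 + 56/515) = √(12841066/515) = √6613148990/515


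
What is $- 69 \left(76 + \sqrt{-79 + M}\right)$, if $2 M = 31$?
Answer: $-5244 - \frac{69 i \sqrt{254}}{2} \approx -5244.0 - 549.84 i$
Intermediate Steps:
$M = \frac{31}{2}$ ($M = \frac{1}{2} \cdot 31 = \frac{31}{2} \approx 15.5$)
$- 69 \left(76 + \sqrt{-79 + M}\right) = - 69 \left(76 + \sqrt{-79 + \frac{31}{2}}\right) = - 69 \left(76 + \sqrt{- \frac{127}{2}}\right) = - 69 \left(76 + \frac{i \sqrt{254}}{2}\right) = -5244 - \frac{69 i \sqrt{254}}{2}$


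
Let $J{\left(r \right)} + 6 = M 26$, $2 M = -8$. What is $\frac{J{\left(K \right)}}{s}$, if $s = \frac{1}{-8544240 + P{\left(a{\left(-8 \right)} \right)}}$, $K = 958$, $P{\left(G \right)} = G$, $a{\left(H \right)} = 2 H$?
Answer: $939868160$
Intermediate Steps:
$M = -4$ ($M = \frac{1}{2} \left(-8\right) = -4$)
$J{\left(r \right)} = -110$ ($J{\left(r \right)} = -6 - 104 = -110$)
$s = - \frac{1}{8544256}$ ($s = \frac{1}{-8544240 + 2 \left(-8\right)} = \frac{1}{-8544240 - 16} = \frac{1}{-8544256} = - \frac{1}{8544256} \approx -1.1704 \cdot 10^{-7}$)
$\frac{J{\left(K \right)}}{s} = - \frac{110}{- \frac{1}{8544256}} = \left(-110\right) \left(-8544256\right) = 939868160$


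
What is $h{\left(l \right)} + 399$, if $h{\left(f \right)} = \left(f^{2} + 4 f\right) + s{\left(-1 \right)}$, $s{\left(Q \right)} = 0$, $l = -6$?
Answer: $411$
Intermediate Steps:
$h{\left(f \right)} = f^{2} + 4 f$ ($h{\left(f \right)} = \left(f^{2} + 4 f\right) + 0 = f^{2} + 4 f$)
$h{\left(l \right)} + 399 = - 6 \left(4 - 6\right) + 399 = \left(-6\right) \left(-2\right) + 399 = 12 + 399 = 411$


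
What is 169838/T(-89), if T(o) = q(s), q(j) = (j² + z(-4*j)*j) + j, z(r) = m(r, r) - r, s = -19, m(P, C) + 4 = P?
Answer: 84919/209 ≈ 406.31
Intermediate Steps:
m(P, C) = -4 + P
z(r) = -4 (z(r) = (-4 + r) - r = -4)
q(j) = j² - 3*j (q(j) = (j² - 4*j) + j = j² - 3*j)
T(o) = 418 (T(o) = -19*(-3 - 19) = -19*(-22) = 418)
169838/T(-89) = 169838/418 = 169838*(1/418) = 84919/209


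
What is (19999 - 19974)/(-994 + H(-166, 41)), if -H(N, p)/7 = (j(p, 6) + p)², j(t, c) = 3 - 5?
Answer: -25/11641 ≈ -0.0021476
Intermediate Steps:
j(t, c) = -2
H(N, p) = -7*(-2 + p)²
(19999 - 19974)/(-994 + H(-166, 41)) = (19999 - 19974)/(-994 - 7*(-2 + 41)²) = 25/(-994 - 7*39²) = 25/(-994 - 7*1521) = 25/(-994 - 10647) = 25/(-11641) = 25*(-1/11641) = -25/11641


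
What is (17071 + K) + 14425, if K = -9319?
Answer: 22177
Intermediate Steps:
(17071 + K) + 14425 = (17071 - 9319) + 14425 = 7752 + 14425 = 22177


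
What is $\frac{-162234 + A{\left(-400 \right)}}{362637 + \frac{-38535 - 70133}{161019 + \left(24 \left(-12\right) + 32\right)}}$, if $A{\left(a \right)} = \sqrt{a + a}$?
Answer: $- \frac{26081224542}{58298503363} + \frac{3215260 i \sqrt{2}}{58298503363} \approx -0.44737 + 7.7996 \cdot 10^{-5} i$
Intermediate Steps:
$A{\left(a \right)} = \sqrt{2} \sqrt{a}$ ($A{\left(a \right)} = \sqrt{2 a} = \sqrt{2} \sqrt{a}$)
$\frac{-162234 + A{\left(-400 \right)}}{362637 + \frac{-38535 - 70133}{161019 + \left(24 \left(-12\right) + 32\right)}} = \frac{-162234 + \sqrt{2} \sqrt{-400}}{362637 + \frac{-38535 - 70133}{161019 + \left(24 \left(-12\right) + 32\right)}} = \frac{-162234 + \sqrt{2} \cdot 20 i}{362637 - \frac{108668}{161019 + \left(-288 + 32\right)}} = \frac{-162234 + 20 i \sqrt{2}}{362637 - \frac{108668}{161019 - 256}} = \frac{-162234 + 20 i \sqrt{2}}{362637 - \frac{108668}{160763}} = \frac{-162234 + 20 i \sqrt{2}}{\frac{58298503363}{160763}} = \left(-162234 + 20 i \sqrt{2}\right) \frac{160763}{58298503363} = - \frac{26081224542}{58298503363} + \frac{3215260 i \sqrt{2}}{58298503363}$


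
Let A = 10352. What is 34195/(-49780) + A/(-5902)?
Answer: -71714145/29380156 ≈ -2.4409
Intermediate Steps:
34195/(-49780) + A/(-5902) = 34195/(-49780) + 10352/(-5902) = 34195*(-1/49780) + 10352*(-1/5902) = -6839/9956 - 5176/2951 = -71714145/29380156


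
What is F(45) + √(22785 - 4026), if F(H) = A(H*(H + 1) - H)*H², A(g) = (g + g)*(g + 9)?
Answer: 16681342500 + 13*√111 ≈ 1.6681e+10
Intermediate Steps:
A(g) = 2*g*(9 + g) (A(g) = (2*g)*(9 + g) = 2*g*(9 + g))
F(H) = 2*H²*(-H + H*(1 + H))*(9 - H + H*(1 + H)) (F(H) = (2*(H*(H + 1) - H)*(9 + (H*(H + 1) - H)))*H² = (2*(H*(1 + H) - H)*(9 + (H*(1 + H) - H)))*H² = (2*(-H + H*(1 + H))*(9 + (-H + H*(1 + H))))*H² = (2*(-H + H*(1 + H))*(9 - H + H*(1 + H)))*H² = 2*H²*(-H + H*(1 + H))*(9 - H + H*(1 + H)))
F(45) + √(22785 - 4026) = 2*45⁴*(9 + 45²) + √(22785 - 4026) = 2*4100625*(9 + 2025) + √18759 = 2*4100625*2034 + 13*√111 = 16681342500 + 13*√111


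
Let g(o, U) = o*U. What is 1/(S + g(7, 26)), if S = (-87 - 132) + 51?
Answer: 1/14 ≈ 0.071429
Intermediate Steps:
g(o, U) = U*o
S = -168 (S = -219 + 51 = -168)
1/(S + g(7, 26)) = 1/(-168 + 26*7) = 1/(-168 + 182) = 1/14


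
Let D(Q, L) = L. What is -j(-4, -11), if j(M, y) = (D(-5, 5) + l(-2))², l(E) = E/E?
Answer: -36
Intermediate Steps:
l(E) = 1
j(M, y) = 36 (j(M, y) = (5 + 1)² = 6² = 36)
-j(-4, -11) = -1*36 = -36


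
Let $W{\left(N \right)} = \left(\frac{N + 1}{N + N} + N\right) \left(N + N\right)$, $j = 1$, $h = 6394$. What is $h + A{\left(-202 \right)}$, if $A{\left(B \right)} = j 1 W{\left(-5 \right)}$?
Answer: $6440$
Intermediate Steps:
$W{\left(N \right)} = 2 N \left(N + \frac{1 + N}{2 N}\right)$ ($W{\left(N \right)} = \left(\frac{1 + N}{2 N} + N\right) 2 N = \left(N + \frac{1 + N}{2 N}\right) 2 N = 2 N \left(N + \frac{1 + N}{2 N}\right)$)
$A{\left(B \right)} = 46$ ($A{\left(B \right)} = 1 \cdot 1 \left(1 - 5 + 2 \left(-5\right)^{2}\right) = 1 \left(1 - 5 + 2 \cdot 25\right) = 1 \left(1 - 5 + 50\right) = 1 \cdot 46 = 46$)
$h + A{\left(-202 \right)} = 6394 + 46 = 6440$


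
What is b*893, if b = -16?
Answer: -14288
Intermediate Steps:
b*893 = -16*893 = -14288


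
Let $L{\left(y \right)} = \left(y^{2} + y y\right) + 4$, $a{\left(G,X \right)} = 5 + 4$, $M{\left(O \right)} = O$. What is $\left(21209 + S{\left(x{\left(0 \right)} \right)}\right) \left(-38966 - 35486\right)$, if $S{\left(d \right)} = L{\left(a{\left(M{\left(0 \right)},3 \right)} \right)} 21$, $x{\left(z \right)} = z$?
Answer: $-1838592140$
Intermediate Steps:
$a{\left(G,X \right)} = 9$
$L{\left(y \right)} = 4 + 2 y^{2}$ ($L{\left(y \right)} = \left(y^{2} + y^{2}\right) + 4 = 2 y^{2} + 4 = 4 + 2 y^{2}$)
$S{\left(d \right)} = 3486$ ($S{\left(d \right)} = \left(4 + 2 \cdot 9^{2}\right) 21 = \left(4 + 2 \cdot 81\right) 21 = \left(4 + 162\right) 21 = 166 \cdot 21 = 3486$)
$\left(21209 + S{\left(x{\left(0 \right)} \right)}\right) \left(-38966 - 35486\right) = \left(21209 + 3486\right) \left(-38966 - 35486\right) = 24695 \left(-38966 - 35486\right) = 24695 \left(-74452\right) = -1838592140$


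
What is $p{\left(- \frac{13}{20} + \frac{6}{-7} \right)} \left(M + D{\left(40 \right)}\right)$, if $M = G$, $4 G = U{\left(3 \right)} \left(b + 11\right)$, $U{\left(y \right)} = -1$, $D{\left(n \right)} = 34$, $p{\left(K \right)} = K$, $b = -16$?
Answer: $- \frac{29751}{560} \approx -53.127$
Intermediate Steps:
$G = \frac{5}{4}$ ($G = \frac{\left(-1\right) \left(-16 + 11\right)}{4} = \frac{\left(-1\right) \left(-5\right)}{4} = \frac{1}{4} \cdot 5 = \frac{5}{4} \approx 1.25$)
$M = \frac{5}{4} \approx 1.25$
$p{\left(- \frac{13}{20} + \frac{6}{-7} \right)} \left(M + D{\left(40 \right)}\right) = \left(- \frac{13}{20} + \frac{6}{-7}\right) \left(\frac{5}{4} + 34\right) = \left(\left(-13\right) \frac{1}{20} + 6 \left(- \frac{1}{7}\right)\right) \frac{141}{4} = \left(- \frac{13}{20} - \frac{6}{7}\right) \frac{141}{4} = \left(- \frac{211}{140}\right) \frac{141}{4} = - \frac{29751}{560}$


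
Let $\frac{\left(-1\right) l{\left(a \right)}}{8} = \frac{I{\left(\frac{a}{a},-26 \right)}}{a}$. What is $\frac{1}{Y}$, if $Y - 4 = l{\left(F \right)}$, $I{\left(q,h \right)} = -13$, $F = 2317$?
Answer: $\frac{2317}{9372} \approx 0.24723$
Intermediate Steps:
$l{\left(a \right)} = \frac{104}{a}$ ($l{\left(a \right)} = - 8 \left(- \frac{13}{a}\right) = \frac{104}{a}$)
$Y = \frac{9372}{2317}$ ($Y = 4 + \frac{104}{2317} = \frac{9372}{2317} \approx 4.0449$)
$\frac{1}{Y} = \frac{1}{\frac{9372}{2317}} = \frac{2317}{9372}$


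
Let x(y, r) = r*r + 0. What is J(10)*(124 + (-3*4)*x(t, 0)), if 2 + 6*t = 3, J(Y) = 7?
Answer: 868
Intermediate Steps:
t = ⅙ (t = -⅓ + (⅙)*3 = -⅓ + ½ = ⅙ ≈ 0.16667)
x(y, r) = r² (x(y, r) = r² + 0 = r²)
J(10)*(124 + (-3*4)*x(t, 0)) = 7*(124 - 3*4*0²) = 7*(124 - 12*0) = 7*(124 + 0) = 7*124 = 868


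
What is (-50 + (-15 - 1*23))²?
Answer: 7744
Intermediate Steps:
(-50 + (-15 - 1*23))² = (-50 + (-15 - 23))² = (-50 - 38)² = (-88)² = 7744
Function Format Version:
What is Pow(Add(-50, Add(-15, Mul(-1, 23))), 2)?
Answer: 7744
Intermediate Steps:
Pow(Add(-50, Add(-15, Mul(-1, 23))), 2) = Pow(Add(-50, Add(-15, -23)), 2) = Pow(Add(-50, -38), 2) = Pow(-88, 2) = 7744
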